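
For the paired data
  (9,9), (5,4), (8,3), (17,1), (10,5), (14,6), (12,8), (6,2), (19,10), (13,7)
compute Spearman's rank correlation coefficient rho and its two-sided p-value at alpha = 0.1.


Step 1: Rank x and y separately (midranks; no ties here).
rank(x): 9->4, 5->1, 8->3, 17->9, 10->5, 14->8, 12->6, 6->2, 19->10, 13->7
rank(y): 9->9, 4->4, 3->3, 1->1, 5->5, 6->6, 8->8, 2->2, 10->10, 7->7
Step 2: d_i = R_x(i) - R_y(i); compute d_i^2.
  (4-9)^2=25, (1-4)^2=9, (3-3)^2=0, (9-1)^2=64, (5-5)^2=0, (8-6)^2=4, (6-8)^2=4, (2-2)^2=0, (10-10)^2=0, (7-7)^2=0
sum(d^2) = 106.
Step 3: rho = 1 - 6*106 / (10*(10^2 - 1)) = 1 - 636/990 = 0.357576.
Step 4: Under H0, t = rho * sqrt((n-2)/(1-rho^2)) = 1.0830 ~ t(8).
Step 5: Two-sided p-value from the t-distribution with 8 df = 0.310376.
Step 6: alpha = 0.1. fail to reject H0.

rho = 0.3576, p = 0.310376, fail to reject H0 at alpha = 0.1.


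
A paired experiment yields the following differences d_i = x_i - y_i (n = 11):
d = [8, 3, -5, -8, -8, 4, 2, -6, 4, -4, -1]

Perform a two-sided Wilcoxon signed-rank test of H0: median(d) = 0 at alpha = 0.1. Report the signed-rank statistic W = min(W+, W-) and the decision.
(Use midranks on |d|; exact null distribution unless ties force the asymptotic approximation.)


Step 1: Drop any zero differences (none here) and take |d_i|.
|d| = [8, 3, 5, 8, 8, 4, 2, 6, 4, 4, 1]
Step 2: Midrank |d_i| (ties get averaged ranks).
ranks: |8|->10, |3|->3, |5|->7, |8|->10, |8|->10, |4|->5, |2|->2, |6|->8, |4|->5, |4|->5, |1|->1
Step 3: Attach original signs; sum ranks with positive sign and with negative sign.
W+ = 10 + 3 + 5 + 2 + 5 = 25
W- = 7 + 10 + 10 + 8 + 5 + 1 = 41
(Check: W+ + W- = 66 should equal n(n+1)/2 = 66.)
Step 4: Test statistic W = min(W+, W-) = 25.
Step 5: Ties in |d|, so use the tie-corrected normal approximation.
        E[W] = n(n+1)/4 = 11*12/4 = 33.
        Tie groups: |d|=4 (t=3), |d|=8 (t=3); sum(t^3 - t) = 48.
        Var[W] = n(n+1)(2n+1)/24 - sum(t^3-t)/48 = 3036/24 - 48/48 = 125.5.
        z = (W - E[W]) / sqrt(Var[W]) = (25 - 33) / 11.2027 = -0.7141.
        Two-sided p = 2*Phi(z) = 0.475156.
Step 6: alpha = 0.1. fail to reject H0.

W+ = 25, W- = 41, W = min = 25, p = 0.475156, fail to reject H0.


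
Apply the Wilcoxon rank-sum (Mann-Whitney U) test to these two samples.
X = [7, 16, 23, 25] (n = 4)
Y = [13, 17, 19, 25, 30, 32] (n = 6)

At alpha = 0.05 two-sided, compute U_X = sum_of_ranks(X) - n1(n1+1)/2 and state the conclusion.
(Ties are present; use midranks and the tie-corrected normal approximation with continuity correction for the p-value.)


Step 1: Combine and sort all 10 observations; assign midranks.
sorted (value, group): (7,X), (13,Y), (16,X), (17,Y), (19,Y), (23,X), (25,X), (25,Y), (30,Y), (32,Y)
ranks: 7->1, 13->2, 16->3, 17->4, 19->5, 23->6, 25->7.5, 25->7.5, 30->9, 32->10
Step 2: Rank sum for X: R1 = 1 + 3 + 6 + 7.5 = 17.5.
Step 3: U_X = R1 - n1(n1+1)/2 = 17.5 - 4*5/2 = 17.5 - 10 = 7.5.
       U_Y = n1*n2 - U_X = 24 - 7.5 = 16.5.
Step 4: Ties are present, so use the tie-corrected normal approximation (with continuity correction) for the p-value.
Step 5: p-value = 0.392330; compare to alpha = 0.05. fail to reject H0.

U_X = 7.5, p = 0.392330, fail to reject H0 at alpha = 0.05.


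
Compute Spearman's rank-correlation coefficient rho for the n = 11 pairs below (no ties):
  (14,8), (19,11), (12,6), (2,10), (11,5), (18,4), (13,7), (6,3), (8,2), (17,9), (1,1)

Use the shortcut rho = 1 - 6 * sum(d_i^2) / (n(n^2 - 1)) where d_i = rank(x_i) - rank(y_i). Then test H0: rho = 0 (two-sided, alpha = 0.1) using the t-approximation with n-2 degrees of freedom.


Step 1: Rank x and y separately (midranks; no ties here).
rank(x): 14->8, 19->11, 12->6, 2->2, 11->5, 18->10, 13->7, 6->3, 8->4, 17->9, 1->1
rank(y): 8->8, 11->11, 6->6, 10->10, 5->5, 4->4, 7->7, 3->3, 2->2, 9->9, 1->1
Step 2: d_i = R_x(i) - R_y(i); compute d_i^2.
  (8-8)^2=0, (11-11)^2=0, (6-6)^2=0, (2-10)^2=64, (5-5)^2=0, (10-4)^2=36, (7-7)^2=0, (3-3)^2=0, (4-2)^2=4, (9-9)^2=0, (1-1)^2=0
sum(d^2) = 104.
Step 3: rho = 1 - 6*104 / (11*(11^2 - 1)) = 1 - 624/1320 = 0.527273.
Step 4: Under H0, t = rho * sqrt((n-2)/(1-rho^2)) = 1.8616 ~ t(9).
Step 5: Two-sided p-value from the t-distribution with 9 df = 0.095565.
Step 6: alpha = 0.1. reject H0.

rho = 0.5273, p = 0.095565, reject H0 at alpha = 0.1.


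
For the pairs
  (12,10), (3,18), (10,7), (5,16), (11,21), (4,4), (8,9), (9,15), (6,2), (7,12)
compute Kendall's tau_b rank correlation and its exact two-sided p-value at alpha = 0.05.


Step 1: Enumerate the 45 unordered pairs (i,j) with i<j and classify each by sign(x_j-x_i) * sign(y_j-y_i).
  (1,2):dx=-9,dy=+8->D; (1,3):dx=-2,dy=-3->C; (1,4):dx=-7,dy=+6->D; (1,5):dx=-1,dy=+11->D
  (1,6):dx=-8,dy=-6->C; (1,7):dx=-4,dy=-1->C; (1,8):dx=-3,dy=+5->D; (1,9):dx=-6,dy=-8->C
  (1,10):dx=-5,dy=+2->D; (2,3):dx=+7,dy=-11->D; (2,4):dx=+2,dy=-2->D; (2,5):dx=+8,dy=+3->C
  (2,6):dx=+1,dy=-14->D; (2,7):dx=+5,dy=-9->D; (2,8):dx=+6,dy=-3->D; (2,9):dx=+3,dy=-16->D
  (2,10):dx=+4,dy=-6->D; (3,4):dx=-5,dy=+9->D; (3,5):dx=+1,dy=+14->C; (3,6):dx=-6,dy=-3->C
  (3,7):dx=-2,dy=+2->D; (3,8):dx=-1,dy=+8->D; (3,9):dx=-4,dy=-5->C; (3,10):dx=-3,dy=+5->D
  (4,5):dx=+6,dy=+5->C; (4,6):dx=-1,dy=-12->C; (4,7):dx=+3,dy=-7->D; (4,8):dx=+4,dy=-1->D
  (4,9):dx=+1,dy=-14->D; (4,10):dx=+2,dy=-4->D; (5,6):dx=-7,dy=-17->C; (5,7):dx=-3,dy=-12->C
  (5,8):dx=-2,dy=-6->C; (5,9):dx=-5,dy=-19->C; (5,10):dx=-4,dy=-9->C; (6,7):dx=+4,dy=+5->C
  (6,8):dx=+5,dy=+11->C; (6,9):dx=+2,dy=-2->D; (6,10):dx=+3,dy=+8->C; (7,8):dx=+1,dy=+6->C
  (7,9):dx=-2,dy=-7->C; (7,10):dx=-1,dy=+3->D; (8,9):dx=-3,dy=-13->C; (8,10):dx=-2,dy=-3->C
  (9,10):dx=+1,dy=+10->C
Step 2: C = 23, D = 22, total pairs = 45.
Step 3: tau = (C - D)/(n(n-1)/2) = (23 - 22)/45 = 0.022222.
Step 4: Exact two-sided p-value (enumerate n! = 3628800 permutations of y under H0): p = 1.000000.
Step 5: alpha = 0.05. fail to reject H0.

tau_b = 0.0222 (C=23, D=22), p = 1.000000, fail to reject H0.


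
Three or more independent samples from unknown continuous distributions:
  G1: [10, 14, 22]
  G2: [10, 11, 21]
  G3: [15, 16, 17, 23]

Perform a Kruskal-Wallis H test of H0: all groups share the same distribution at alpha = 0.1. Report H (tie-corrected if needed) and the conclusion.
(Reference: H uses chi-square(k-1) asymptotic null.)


Step 1: Combine all N = 10 observations and assign midranks.
sorted (value, group, rank): (10,G1,1.5), (10,G2,1.5), (11,G2,3), (14,G1,4), (15,G3,5), (16,G3,6), (17,G3,7), (21,G2,8), (22,G1,9), (23,G3,10)
Step 2: Sum ranks within each group.
R_1 = 14.5 (n_1 = 3)
R_2 = 12.5 (n_2 = 3)
R_3 = 28 (n_3 = 4)
Step 3: H = 12/(N(N+1)) * sum(R_i^2/n_i) - 3(N+1)
     = 12/(10*11) * (14.5^2/3 + 12.5^2/3 + 28^2/4) - 3*11
     = 0.109091 * 318.167 - 33
     = 1.709091.
Step 4: Ties present; correction factor C = 1 - 6/(10^3 - 10) = 0.993939. Corrected H = 1.709091 / 0.993939 = 1.719512.
Step 5: Under H0, H ~ chi^2(2); p-value = 0.423265.
Step 6: alpha = 0.1. fail to reject H0.

H = 1.7195, df = 2, p = 0.423265, fail to reject H0.


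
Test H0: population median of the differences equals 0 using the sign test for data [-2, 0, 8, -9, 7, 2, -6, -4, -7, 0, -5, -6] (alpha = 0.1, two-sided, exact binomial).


Step 1: Discard zero differences. Original n = 12; n_eff = number of nonzero differences = 10.
Nonzero differences (with sign): -2, +8, -9, +7, +2, -6, -4, -7, -5, -6
Step 2: Count signs: positive = 3, negative = 7.
Step 3: Under H0: P(positive) = 0.5, so the number of positives S ~ Bin(10, 0.5).
Step 4: Two-sided exact p-value = sum of Bin(10,0.5) probabilities at or below the observed probability = 0.343750.
Step 5: alpha = 0.1. fail to reject H0.

n_eff = 10, pos = 3, neg = 7, p = 0.343750, fail to reject H0.


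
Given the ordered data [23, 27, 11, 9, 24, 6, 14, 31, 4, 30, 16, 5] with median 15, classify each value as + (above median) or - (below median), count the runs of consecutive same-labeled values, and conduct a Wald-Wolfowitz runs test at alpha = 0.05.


Step 1: Compute median = 15; label A = above, B = below.
Labels in order: AABBABBABAAB  (n_A = 6, n_B = 6)
Step 2: Count runs R = 8.
Step 3: Under H0 (random ordering), E[R] = 2*n_A*n_B/(n_A+n_B) + 1 = 2*6*6/12 + 1 = 7.0000.
        Var[R] = 2*n_A*n_B*(2*n_A*n_B - n_A - n_B) / ((n_A+n_B)^2 * (n_A+n_B-1)) = 4320/1584 = 2.7273.
        SD[R] = 1.6514.
Step 4: Continuity-corrected z = (R - 0.5 - E[R]) / SD[R] = (8 - 0.5 - 7.0000) / 1.6514 = 0.3028.
Step 5: Two-sided p-value via normal approximation = 2*(1 - Phi(|z|)) = 0.762069.
Step 6: alpha = 0.05. fail to reject H0.

R = 8, z = 0.3028, p = 0.762069, fail to reject H0.


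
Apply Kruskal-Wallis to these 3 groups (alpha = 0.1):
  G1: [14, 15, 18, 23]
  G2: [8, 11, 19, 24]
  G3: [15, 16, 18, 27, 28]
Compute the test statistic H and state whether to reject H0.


Step 1: Combine all N = 13 observations and assign midranks.
sorted (value, group, rank): (8,G2,1), (11,G2,2), (14,G1,3), (15,G1,4.5), (15,G3,4.5), (16,G3,6), (18,G1,7.5), (18,G3,7.5), (19,G2,9), (23,G1,10), (24,G2,11), (27,G3,12), (28,G3,13)
Step 2: Sum ranks within each group.
R_1 = 25 (n_1 = 4)
R_2 = 23 (n_2 = 4)
R_3 = 43 (n_3 = 5)
Step 3: H = 12/(N(N+1)) * sum(R_i^2/n_i) - 3(N+1)
     = 12/(13*14) * (25^2/4 + 23^2/4 + 43^2/5) - 3*14
     = 0.065934 * 658.3 - 42
     = 1.404396.
Step 4: Ties present; correction factor C = 1 - 12/(13^3 - 13) = 0.994505. Corrected H = 1.404396 / 0.994505 = 1.412155.
Step 5: Under H0, H ~ chi^2(2); p-value = 0.493577.
Step 6: alpha = 0.1. fail to reject H0.

H = 1.4122, df = 2, p = 0.493577, fail to reject H0.


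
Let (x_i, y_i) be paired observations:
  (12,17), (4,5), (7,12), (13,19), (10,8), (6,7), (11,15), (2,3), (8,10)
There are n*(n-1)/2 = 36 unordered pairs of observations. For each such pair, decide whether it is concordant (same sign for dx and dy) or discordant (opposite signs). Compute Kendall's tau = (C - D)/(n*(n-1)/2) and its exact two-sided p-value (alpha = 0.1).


Step 1: Enumerate the 36 unordered pairs (i,j) with i<j and classify each by sign(x_j-x_i) * sign(y_j-y_i).
  (1,2):dx=-8,dy=-12->C; (1,3):dx=-5,dy=-5->C; (1,4):dx=+1,dy=+2->C; (1,5):dx=-2,dy=-9->C
  (1,6):dx=-6,dy=-10->C; (1,7):dx=-1,dy=-2->C; (1,8):dx=-10,dy=-14->C; (1,9):dx=-4,dy=-7->C
  (2,3):dx=+3,dy=+7->C; (2,4):dx=+9,dy=+14->C; (2,5):dx=+6,dy=+3->C; (2,6):dx=+2,dy=+2->C
  (2,7):dx=+7,dy=+10->C; (2,8):dx=-2,dy=-2->C; (2,9):dx=+4,dy=+5->C; (3,4):dx=+6,dy=+7->C
  (3,5):dx=+3,dy=-4->D; (3,6):dx=-1,dy=-5->C; (3,7):dx=+4,dy=+3->C; (3,8):dx=-5,dy=-9->C
  (3,9):dx=+1,dy=-2->D; (4,5):dx=-3,dy=-11->C; (4,6):dx=-7,dy=-12->C; (4,7):dx=-2,dy=-4->C
  (4,8):dx=-11,dy=-16->C; (4,9):dx=-5,dy=-9->C; (5,6):dx=-4,dy=-1->C; (5,7):dx=+1,dy=+7->C
  (5,8):dx=-8,dy=-5->C; (5,9):dx=-2,dy=+2->D; (6,7):dx=+5,dy=+8->C; (6,8):dx=-4,dy=-4->C
  (6,9):dx=+2,dy=+3->C; (7,8):dx=-9,dy=-12->C; (7,9):dx=-3,dy=-5->C; (8,9):dx=+6,dy=+7->C
Step 2: C = 33, D = 3, total pairs = 36.
Step 3: tau = (C - D)/(n(n-1)/2) = (33 - 3)/36 = 0.833333.
Step 4: Exact two-sided p-value (enumerate n! = 362880 permutations of y under H0): p = 0.000854.
Step 5: alpha = 0.1. reject H0.

tau_b = 0.8333 (C=33, D=3), p = 0.000854, reject H0.


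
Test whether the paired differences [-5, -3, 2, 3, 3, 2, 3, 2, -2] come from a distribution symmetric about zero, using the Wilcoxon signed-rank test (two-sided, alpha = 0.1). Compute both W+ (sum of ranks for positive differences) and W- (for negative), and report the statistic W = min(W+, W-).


Step 1: Drop any zero differences (none here) and take |d_i|.
|d| = [5, 3, 2, 3, 3, 2, 3, 2, 2]
Step 2: Midrank |d_i| (ties get averaged ranks).
ranks: |5|->9, |3|->6.5, |2|->2.5, |3|->6.5, |3|->6.5, |2|->2.5, |3|->6.5, |2|->2.5, |2|->2.5
Step 3: Attach original signs; sum ranks with positive sign and with negative sign.
W+ = 2.5 + 6.5 + 6.5 + 2.5 + 6.5 + 2.5 = 27
W- = 9 + 6.5 + 2.5 = 18
(Check: W+ + W- = 45 should equal n(n+1)/2 = 45.)
Step 4: Test statistic W = min(W+, W-) = 18.
Step 5: Ties in |d|, so use the tie-corrected normal approximation.
        E[W] = n(n+1)/4 = 9*10/4 = 22.5.
        Tie groups: |d|=2 (t=4), |d|=3 (t=4); sum(t^3 - t) = 120.
        Var[W] = n(n+1)(2n+1)/24 - sum(t^3-t)/48 = 1710/24 - 120/48 = 68.75.
        z = (W - E[W]) / sqrt(Var[W]) = (18 - 22.5) / 8.2916 = -0.5427.
        Two-sided p = 2*Phi(z) = 0.587322.
Step 6: alpha = 0.1. fail to reject H0.

W+ = 27, W- = 18, W = min = 18, p = 0.587322, fail to reject H0.


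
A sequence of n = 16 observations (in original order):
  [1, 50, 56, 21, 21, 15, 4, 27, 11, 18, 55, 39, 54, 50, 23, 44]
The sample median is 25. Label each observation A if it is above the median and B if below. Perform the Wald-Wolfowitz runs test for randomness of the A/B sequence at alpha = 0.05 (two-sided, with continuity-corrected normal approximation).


Step 1: Compute median = 25; label A = above, B = below.
Labels in order: BAABBBBABBAAAABA  (n_A = 8, n_B = 8)
Step 2: Count runs R = 8.
Step 3: Under H0 (random ordering), E[R] = 2*n_A*n_B/(n_A+n_B) + 1 = 2*8*8/16 + 1 = 9.0000.
        Var[R] = 2*n_A*n_B*(2*n_A*n_B - n_A - n_B) / ((n_A+n_B)^2 * (n_A+n_B-1)) = 14336/3840 = 3.7333.
        SD[R] = 1.9322.
Step 4: Continuity-corrected z = (R + 0.5 - E[R]) / SD[R] = (8 + 0.5 - 9.0000) / 1.9322 = -0.2588.
Step 5: Two-sided p-value via normal approximation = 2*(1 - Phi(|z|)) = 0.795809.
Step 6: alpha = 0.05. fail to reject H0.

R = 8, z = -0.2588, p = 0.795809, fail to reject H0.


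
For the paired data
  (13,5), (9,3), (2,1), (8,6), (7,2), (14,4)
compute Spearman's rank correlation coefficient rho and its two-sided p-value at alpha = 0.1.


Step 1: Rank x and y separately (midranks; no ties here).
rank(x): 13->5, 9->4, 2->1, 8->3, 7->2, 14->6
rank(y): 5->5, 3->3, 1->1, 6->6, 2->2, 4->4
Step 2: d_i = R_x(i) - R_y(i); compute d_i^2.
  (5-5)^2=0, (4-3)^2=1, (1-1)^2=0, (3-6)^2=9, (2-2)^2=0, (6-4)^2=4
sum(d^2) = 14.
Step 3: rho = 1 - 6*14 / (6*(6^2 - 1)) = 1 - 84/210 = 0.600000.
Step 4: Under H0, t = rho * sqrt((n-2)/(1-rho^2)) = 1.5000 ~ t(4).
Step 5: Two-sided p-value from the t-distribution with 4 df = 0.208000.
Step 6: alpha = 0.1. fail to reject H0.

rho = 0.6000, p = 0.208000, fail to reject H0 at alpha = 0.1.


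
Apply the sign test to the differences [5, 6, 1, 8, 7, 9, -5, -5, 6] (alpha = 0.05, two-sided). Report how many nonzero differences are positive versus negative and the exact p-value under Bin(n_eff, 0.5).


Step 1: Discard zero differences. Original n = 9; n_eff = number of nonzero differences = 9.
Nonzero differences (with sign): +5, +6, +1, +8, +7, +9, -5, -5, +6
Step 2: Count signs: positive = 7, negative = 2.
Step 3: Under H0: P(positive) = 0.5, so the number of positives S ~ Bin(9, 0.5).
Step 4: Two-sided exact p-value = sum of Bin(9,0.5) probabilities at or below the observed probability = 0.179688.
Step 5: alpha = 0.05. fail to reject H0.

n_eff = 9, pos = 7, neg = 2, p = 0.179688, fail to reject H0.


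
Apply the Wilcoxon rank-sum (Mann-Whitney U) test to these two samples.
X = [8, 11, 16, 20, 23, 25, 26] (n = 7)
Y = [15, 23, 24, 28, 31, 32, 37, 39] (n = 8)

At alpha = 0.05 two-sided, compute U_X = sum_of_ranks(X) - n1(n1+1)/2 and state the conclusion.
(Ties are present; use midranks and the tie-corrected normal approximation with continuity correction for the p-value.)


Step 1: Combine and sort all 15 observations; assign midranks.
sorted (value, group): (8,X), (11,X), (15,Y), (16,X), (20,X), (23,X), (23,Y), (24,Y), (25,X), (26,X), (28,Y), (31,Y), (32,Y), (37,Y), (39,Y)
ranks: 8->1, 11->2, 15->3, 16->4, 20->5, 23->6.5, 23->6.5, 24->8, 25->9, 26->10, 28->11, 31->12, 32->13, 37->14, 39->15
Step 2: Rank sum for X: R1 = 1 + 2 + 4 + 5 + 6.5 + 9 + 10 = 37.5.
Step 3: U_X = R1 - n1(n1+1)/2 = 37.5 - 7*8/2 = 37.5 - 28 = 9.5.
       U_Y = n1*n2 - U_X = 56 - 9.5 = 46.5.
Step 4: Ties are present, so use the tie-corrected normal approximation (with continuity correction) for the p-value.
Step 5: p-value = 0.037073; compare to alpha = 0.05. reject H0.

U_X = 9.5, p = 0.037073, reject H0 at alpha = 0.05.


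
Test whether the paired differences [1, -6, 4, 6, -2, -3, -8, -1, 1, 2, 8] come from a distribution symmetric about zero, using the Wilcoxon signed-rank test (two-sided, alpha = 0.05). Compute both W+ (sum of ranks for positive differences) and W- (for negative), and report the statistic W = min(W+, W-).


Step 1: Drop any zero differences (none here) and take |d_i|.
|d| = [1, 6, 4, 6, 2, 3, 8, 1, 1, 2, 8]
Step 2: Midrank |d_i| (ties get averaged ranks).
ranks: |1|->2, |6|->8.5, |4|->7, |6|->8.5, |2|->4.5, |3|->6, |8|->10.5, |1|->2, |1|->2, |2|->4.5, |8|->10.5
Step 3: Attach original signs; sum ranks with positive sign and with negative sign.
W+ = 2 + 7 + 8.5 + 2 + 4.5 + 10.5 = 34.5
W- = 8.5 + 4.5 + 6 + 10.5 + 2 = 31.5
(Check: W+ + W- = 66 should equal n(n+1)/2 = 66.)
Step 4: Test statistic W = min(W+, W-) = 31.5.
Step 5: Ties in |d|, so use the tie-corrected normal approximation.
        E[W] = n(n+1)/4 = 11*12/4 = 33.
        Tie groups: |d|=1 (t=3), |d|=2 (t=2), |d|=6 (t=2), |d|=8 (t=2); sum(t^3 - t) = 42.
        Var[W] = n(n+1)(2n+1)/24 - sum(t^3-t)/48 = 3036/24 - 42/48 = 125.625.
        z = (W - E[W]) / sqrt(Var[W]) = (31.5 - 33) / 11.2083 = -0.1338.
        Two-sided p = 2*Phi(z) = 0.893537.
Step 6: alpha = 0.05. fail to reject H0.

W+ = 34.5, W- = 31.5, W = min = 31.5, p = 0.893537, fail to reject H0.


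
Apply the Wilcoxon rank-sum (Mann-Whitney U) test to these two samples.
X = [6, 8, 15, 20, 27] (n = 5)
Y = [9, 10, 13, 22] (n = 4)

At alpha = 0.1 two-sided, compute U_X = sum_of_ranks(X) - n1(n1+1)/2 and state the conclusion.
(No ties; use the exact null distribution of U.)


Step 1: Combine and sort all 9 observations; assign midranks.
sorted (value, group): (6,X), (8,X), (9,Y), (10,Y), (13,Y), (15,X), (20,X), (22,Y), (27,X)
ranks: 6->1, 8->2, 9->3, 10->4, 13->5, 15->6, 20->7, 22->8, 27->9
Step 2: Rank sum for X: R1 = 1 + 2 + 6 + 7 + 9 = 25.
Step 3: U_X = R1 - n1(n1+1)/2 = 25 - 5*6/2 = 25 - 15 = 10.
       U_Y = n1*n2 - U_X = 20 - 10 = 10.
Step 4: No ties, so the exact null distribution of U (based on enumerating the C(9,5) = 126 equally likely rank assignments) gives the two-sided p-value.
Step 5: p-value = 1.000000; compare to alpha = 0.1. fail to reject H0.

U_X = 10, p = 1.000000, fail to reject H0 at alpha = 0.1.


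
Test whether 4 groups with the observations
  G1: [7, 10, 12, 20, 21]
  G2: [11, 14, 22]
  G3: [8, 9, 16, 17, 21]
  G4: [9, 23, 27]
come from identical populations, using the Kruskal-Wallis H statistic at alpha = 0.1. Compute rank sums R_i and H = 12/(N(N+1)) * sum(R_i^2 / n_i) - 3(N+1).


Step 1: Combine all N = 16 observations and assign midranks.
sorted (value, group, rank): (7,G1,1), (8,G3,2), (9,G3,3.5), (9,G4,3.5), (10,G1,5), (11,G2,6), (12,G1,7), (14,G2,8), (16,G3,9), (17,G3,10), (20,G1,11), (21,G1,12.5), (21,G3,12.5), (22,G2,14), (23,G4,15), (27,G4,16)
Step 2: Sum ranks within each group.
R_1 = 36.5 (n_1 = 5)
R_2 = 28 (n_2 = 3)
R_3 = 37 (n_3 = 5)
R_4 = 34.5 (n_4 = 3)
Step 3: H = 12/(N(N+1)) * sum(R_i^2/n_i) - 3(N+1)
     = 12/(16*17) * (36.5^2/5 + 28^2/3 + 37^2/5 + 34.5^2/3) - 3*17
     = 0.044118 * 1198.33 - 51
     = 1.867647.
Step 4: Ties present; correction factor C = 1 - 12/(16^3 - 16) = 0.997059. Corrected H = 1.867647 / 0.997059 = 1.873156.
Step 5: Under H0, H ~ chi^2(3); p-value = 0.599146.
Step 6: alpha = 0.1. fail to reject H0.

H = 1.8732, df = 3, p = 0.599146, fail to reject H0.


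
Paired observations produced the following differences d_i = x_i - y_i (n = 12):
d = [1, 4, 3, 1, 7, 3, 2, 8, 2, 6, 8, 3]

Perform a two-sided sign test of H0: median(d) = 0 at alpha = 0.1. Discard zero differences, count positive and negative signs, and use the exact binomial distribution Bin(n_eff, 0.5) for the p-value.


Step 1: Discard zero differences. Original n = 12; n_eff = number of nonzero differences = 12.
Nonzero differences (with sign): +1, +4, +3, +1, +7, +3, +2, +8, +2, +6, +8, +3
Step 2: Count signs: positive = 12, negative = 0.
Step 3: Under H0: P(positive) = 0.5, so the number of positives S ~ Bin(12, 0.5).
Step 4: Two-sided exact p-value = sum of Bin(12,0.5) probabilities at or below the observed probability = 0.000488.
Step 5: alpha = 0.1. reject H0.

n_eff = 12, pos = 12, neg = 0, p = 0.000488, reject H0.


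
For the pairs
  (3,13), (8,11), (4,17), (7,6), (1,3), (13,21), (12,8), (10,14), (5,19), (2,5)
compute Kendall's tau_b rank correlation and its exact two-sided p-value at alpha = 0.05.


Step 1: Enumerate the 45 unordered pairs (i,j) with i<j and classify each by sign(x_j-x_i) * sign(y_j-y_i).
  (1,2):dx=+5,dy=-2->D; (1,3):dx=+1,dy=+4->C; (1,4):dx=+4,dy=-7->D; (1,5):dx=-2,dy=-10->C
  (1,6):dx=+10,dy=+8->C; (1,7):dx=+9,dy=-5->D; (1,8):dx=+7,dy=+1->C; (1,9):dx=+2,dy=+6->C
  (1,10):dx=-1,dy=-8->C; (2,3):dx=-4,dy=+6->D; (2,4):dx=-1,dy=-5->C; (2,5):dx=-7,dy=-8->C
  (2,6):dx=+5,dy=+10->C; (2,7):dx=+4,dy=-3->D; (2,8):dx=+2,dy=+3->C; (2,9):dx=-3,dy=+8->D
  (2,10):dx=-6,dy=-6->C; (3,4):dx=+3,dy=-11->D; (3,5):dx=-3,dy=-14->C; (3,6):dx=+9,dy=+4->C
  (3,7):dx=+8,dy=-9->D; (3,8):dx=+6,dy=-3->D; (3,9):dx=+1,dy=+2->C; (3,10):dx=-2,dy=-12->C
  (4,5):dx=-6,dy=-3->C; (4,6):dx=+6,dy=+15->C; (4,7):dx=+5,dy=+2->C; (4,8):dx=+3,dy=+8->C
  (4,9):dx=-2,dy=+13->D; (4,10):dx=-5,dy=-1->C; (5,6):dx=+12,dy=+18->C; (5,7):dx=+11,dy=+5->C
  (5,8):dx=+9,dy=+11->C; (5,9):dx=+4,dy=+16->C; (5,10):dx=+1,dy=+2->C; (6,7):dx=-1,dy=-13->C
  (6,8):dx=-3,dy=-7->C; (6,9):dx=-8,dy=-2->C; (6,10):dx=-11,dy=-16->C; (7,8):dx=-2,dy=+6->D
  (7,9):dx=-7,dy=+11->D; (7,10):dx=-10,dy=-3->C; (8,9):dx=-5,dy=+5->D; (8,10):dx=-8,dy=-9->C
  (9,10):dx=-3,dy=-14->C
Step 2: C = 32, D = 13, total pairs = 45.
Step 3: tau = (C - D)/(n(n-1)/2) = (32 - 13)/45 = 0.422222.
Step 4: Exact two-sided p-value (enumerate n! = 3628800 permutations of y under H0): p = 0.108313.
Step 5: alpha = 0.05. fail to reject H0.

tau_b = 0.4222 (C=32, D=13), p = 0.108313, fail to reject H0.


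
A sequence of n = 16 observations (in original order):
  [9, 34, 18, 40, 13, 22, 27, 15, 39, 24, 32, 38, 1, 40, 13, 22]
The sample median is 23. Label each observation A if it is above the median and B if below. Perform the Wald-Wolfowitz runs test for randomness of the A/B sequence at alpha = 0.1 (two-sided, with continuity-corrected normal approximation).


Step 1: Compute median = 23; label A = above, B = below.
Labels in order: BABABBABAAAABABB  (n_A = 8, n_B = 8)
Step 2: Count runs R = 11.
Step 3: Under H0 (random ordering), E[R] = 2*n_A*n_B/(n_A+n_B) + 1 = 2*8*8/16 + 1 = 9.0000.
        Var[R] = 2*n_A*n_B*(2*n_A*n_B - n_A - n_B) / ((n_A+n_B)^2 * (n_A+n_B-1)) = 14336/3840 = 3.7333.
        SD[R] = 1.9322.
Step 4: Continuity-corrected z = (R - 0.5 - E[R]) / SD[R] = (11 - 0.5 - 9.0000) / 1.9322 = 0.7763.
Step 5: Two-sided p-value via normal approximation = 2*(1 - Phi(|z|)) = 0.437558.
Step 6: alpha = 0.1. fail to reject H0.

R = 11, z = 0.7763, p = 0.437558, fail to reject H0.


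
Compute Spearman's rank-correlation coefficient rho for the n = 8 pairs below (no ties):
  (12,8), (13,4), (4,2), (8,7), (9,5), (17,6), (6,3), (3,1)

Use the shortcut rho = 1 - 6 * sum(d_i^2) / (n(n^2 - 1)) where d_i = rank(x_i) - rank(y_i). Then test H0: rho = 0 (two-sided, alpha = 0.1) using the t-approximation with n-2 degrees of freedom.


Step 1: Rank x and y separately (midranks; no ties here).
rank(x): 12->6, 13->7, 4->2, 8->4, 9->5, 17->8, 6->3, 3->1
rank(y): 8->8, 4->4, 2->2, 7->7, 5->5, 6->6, 3->3, 1->1
Step 2: d_i = R_x(i) - R_y(i); compute d_i^2.
  (6-8)^2=4, (7-4)^2=9, (2-2)^2=0, (4-7)^2=9, (5-5)^2=0, (8-6)^2=4, (3-3)^2=0, (1-1)^2=0
sum(d^2) = 26.
Step 3: rho = 1 - 6*26 / (8*(8^2 - 1)) = 1 - 156/504 = 0.690476.
Step 4: Under H0, t = rho * sqrt((n-2)/(1-rho^2)) = 2.3382 ~ t(6).
Step 5: Two-sided p-value from the t-distribution with 6 df = 0.057990.
Step 6: alpha = 0.1. reject H0.

rho = 0.6905, p = 0.057990, reject H0 at alpha = 0.1.


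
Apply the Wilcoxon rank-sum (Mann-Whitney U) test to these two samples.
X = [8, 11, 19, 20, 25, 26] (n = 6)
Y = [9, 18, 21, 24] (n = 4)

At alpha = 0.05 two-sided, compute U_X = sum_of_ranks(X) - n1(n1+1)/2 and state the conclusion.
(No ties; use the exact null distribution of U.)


Step 1: Combine and sort all 10 observations; assign midranks.
sorted (value, group): (8,X), (9,Y), (11,X), (18,Y), (19,X), (20,X), (21,Y), (24,Y), (25,X), (26,X)
ranks: 8->1, 9->2, 11->3, 18->4, 19->5, 20->6, 21->7, 24->8, 25->9, 26->10
Step 2: Rank sum for X: R1 = 1 + 3 + 5 + 6 + 9 + 10 = 34.
Step 3: U_X = R1 - n1(n1+1)/2 = 34 - 6*7/2 = 34 - 21 = 13.
       U_Y = n1*n2 - U_X = 24 - 13 = 11.
Step 4: No ties, so the exact null distribution of U (based on enumerating the C(10,6) = 210 equally likely rank assignments) gives the two-sided p-value.
Step 5: p-value = 0.914286; compare to alpha = 0.05. fail to reject H0.

U_X = 13, p = 0.914286, fail to reject H0 at alpha = 0.05.


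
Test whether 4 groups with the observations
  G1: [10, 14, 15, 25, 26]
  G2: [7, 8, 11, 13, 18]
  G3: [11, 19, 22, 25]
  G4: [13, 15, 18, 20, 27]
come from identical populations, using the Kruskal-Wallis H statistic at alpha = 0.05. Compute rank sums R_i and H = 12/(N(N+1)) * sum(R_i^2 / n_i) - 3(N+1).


Step 1: Combine all N = 19 observations and assign midranks.
sorted (value, group, rank): (7,G2,1), (8,G2,2), (10,G1,3), (11,G2,4.5), (11,G3,4.5), (13,G2,6.5), (13,G4,6.5), (14,G1,8), (15,G1,9.5), (15,G4,9.5), (18,G2,11.5), (18,G4,11.5), (19,G3,13), (20,G4,14), (22,G3,15), (25,G1,16.5), (25,G3,16.5), (26,G1,18), (27,G4,19)
Step 2: Sum ranks within each group.
R_1 = 55 (n_1 = 5)
R_2 = 25.5 (n_2 = 5)
R_3 = 49 (n_3 = 4)
R_4 = 60.5 (n_4 = 5)
Step 3: H = 12/(N(N+1)) * sum(R_i^2/n_i) - 3(N+1)
     = 12/(19*20) * (55^2/5 + 25.5^2/5 + 49^2/4 + 60.5^2/5) - 3*20
     = 0.031579 * 2067.35 - 60
     = 5.284737.
Step 4: Ties present; correction factor C = 1 - 30/(19^3 - 19) = 0.995614. Corrected H = 5.284737 / 0.995614 = 5.308018.
Step 5: Under H0, H ~ chi^2(3); p-value = 0.150583.
Step 6: alpha = 0.05. fail to reject H0.

H = 5.3080, df = 3, p = 0.150583, fail to reject H0.


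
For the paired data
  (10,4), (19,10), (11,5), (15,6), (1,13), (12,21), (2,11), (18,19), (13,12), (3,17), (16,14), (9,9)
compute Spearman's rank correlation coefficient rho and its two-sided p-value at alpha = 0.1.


Step 1: Rank x and y separately (midranks; no ties here).
rank(x): 10->5, 19->12, 11->6, 15->9, 1->1, 12->7, 2->2, 18->11, 13->8, 3->3, 16->10, 9->4
rank(y): 4->1, 10->5, 5->2, 6->3, 13->8, 21->12, 11->6, 19->11, 12->7, 17->10, 14->9, 9->4
Step 2: d_i = R_x(i) - R_y(i); compute d_i^2.
  (5-1)^2=16, (12-5)^2=49, (6-2)^2=16, (9-3)^2=36, (1-8)^2=49, (7-12)^2=25, (2-6)^2=16, (11-11)^2=0, (8-7)^2=1, (3-10)^2=49, (10-9)^2=1, (4-4)^2=0
sum(d^2) = 258.
Step 3: rho = 1 - 6*258 / (12*(12^2 - 1)) = 1 - 1548/1716 = 0.097902.
Step 4: Under H0, t = rho * sqrt((n-2)/(1-rho^2)) = 0.3111 ~ t(10).
Step 5: Two-sided p-value from the t-distribution with 10 df = 0.762122.
Step 6: alpha = 0.1. fail to reject H0.

rho = 0.0979, p = 0.762122, fail to reject H0 at alpha = 0.1.


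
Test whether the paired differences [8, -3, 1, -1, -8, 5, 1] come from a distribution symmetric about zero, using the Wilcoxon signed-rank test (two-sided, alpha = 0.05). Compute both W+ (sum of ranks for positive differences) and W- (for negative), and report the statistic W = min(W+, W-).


Step 1: Drop any zero differences (none here) and take |d_i|.
|d| = [8, 3, 1, 1, 8, 5, 1]
Step 2: Midrank |d_i| (ties get averaged ranks).
ranks: |8|->6.5, |3|->4, |1|->2, |1|->2, |8|->6.5, |5|->5, |1|->2
Step 3: Attach original signs; sum ranks with positive sign and with negative sign.
W+ = 6.5 + 2 + 5 + 2 = 15.5
W- = 4 + 2 + 6.5 = 12.5
(Check: W+ + W- = 28 should equal n(n+1)/2 = 28.)
Step 4: Test statistic W = min(W+, W-) = 12.5.
Step 5: Ties in |d|, so use the tie-corrected normal approximation.
        E[W] = n(n+1)/4 = 7*8/4 = 14.
        Tie groups: |d|=1 (t=3), |d|=8 (t=2); sum(t^3 - t) = 30.
        Var[W] = n(n+1)(2n+1)/24 - sum(t^3-t)/48 = 840/24 - 30/48 = 34.375.
        z = (W - E[W]) / sqrt(Var[W]) = (12.5 - 14) / 5.8630 = -0.2558.
        Two-sided p = 2*Phi(z) = 0.798074.
Step 6: alpha = 0.05. fail to reject H0.

W+ = 15.5, W- = 12.5, W = min = 12.5, p = 0.798074, fail to reject H0.


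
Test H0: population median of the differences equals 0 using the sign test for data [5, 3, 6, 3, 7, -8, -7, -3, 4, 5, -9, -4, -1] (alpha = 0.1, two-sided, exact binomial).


Step 1: Discard zero differences. Original n = 13; n_eff = number of nonzero differences = 13.
Nonzero differences (with sign): +5, +3, +6, +3, +7, -8, -7, -3, +4, +5, -9, -4, -1
Step 2: Count signs: positive = 7, negative = 6.
Step 3: Under H0: P(positive) = 0.5, so the number of positives S ~ Bin(13, 0.5).
Step 4: Two-sided exact p-value = sum of Bin(13,0.5) probabilities at or below the observed probability = 1.000000.
Step 5: alpha = 0.1. fail to reject H0.

n_eff = 13, pos = 7, neg = 6, p = 1.000000, fail to reject H0.


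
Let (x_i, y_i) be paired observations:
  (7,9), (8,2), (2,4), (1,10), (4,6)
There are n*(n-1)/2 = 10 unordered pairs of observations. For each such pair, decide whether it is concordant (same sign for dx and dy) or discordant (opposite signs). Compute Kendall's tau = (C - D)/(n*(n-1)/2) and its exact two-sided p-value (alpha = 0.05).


Step 1: Enumerate the 10 unordered pairs (i,j) with i<j and classify each by sign(x_j-x_i) * sign(y_j-y_i).
  (1,2):dx=+1,dy=-7->D; (1,3):dx=-5,dy=-5->C; (1,4):dx=-6,dy=+1->D; (1,5):dx=-3,dy=-3->C
  (2,3):dx=-6,dy=+2->D; (2,4):dx=-7,dy=+8->D; (2,5):dx=-4,dy=+4->D; (3,4):dx=-1,dy=+6->D
  (3,5):dx=+2,dy=+2->C; (4,5):dx=+3,dy=-4->D
Step 2: C = 3, D = 7, total pairs = 10.
Step 3: tau = (C - D)/(n(n-1)/2) = (3 - 7)/10 = -0.400000.
Step 4: Exact two-sided p-value (enumerate n! = 120 permutations of y under H0): p = 0.483333.
Step 5: alpha = 0.05. fail to reject H0.

tau_b = -0.4000 (C=3, D=7), p = 0.483333, fail to reject H0.


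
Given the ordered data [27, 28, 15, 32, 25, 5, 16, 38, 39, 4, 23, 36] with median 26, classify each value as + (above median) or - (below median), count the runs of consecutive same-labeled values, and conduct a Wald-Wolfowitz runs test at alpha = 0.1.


Step 1: Compute median = 26; label A = above, B = below.
Labels in order: AABABBBAABBA  (n_A = 6, n_B = 6)
Step 2: Count runs R = 7.
Step 3: Under H0 (random ordering), E[R] = 2*n_A*n_B/(n_A+n_B) + 1 = 2*6*6/12 + 1 = 7.0000.
        Var[R] = 2*n_A*n_B*(2*n_A*n_B - n_A - n_B) / ((n_A+n_B)^2 * (n_A+n_B-1)) = 4320/1584 = 2.7273.
        SD[R] = 1.6514.
Step 4: R = E[R], so z = 0 with no continuity correction.
Step 5: Two-sided p-value via normal approximation = 2*(1 - Phi(|z|)) = 1.000000.
Step 6: alpha = 0.1. fail to reject H0.

R = 7, z = 0.0000, p = 1.000000, fail to reject H0.


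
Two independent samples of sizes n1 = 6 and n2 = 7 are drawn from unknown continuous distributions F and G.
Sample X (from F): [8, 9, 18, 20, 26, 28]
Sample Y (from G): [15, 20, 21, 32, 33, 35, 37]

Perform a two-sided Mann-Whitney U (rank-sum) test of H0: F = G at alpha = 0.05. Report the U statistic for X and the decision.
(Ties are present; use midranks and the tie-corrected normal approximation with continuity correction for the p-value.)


Step 1: Combine and sort all 13 observations; assign midranks.
sorted (value, group): (8,X), (9,X), (15,Y), (18,X), (20,X), (20,Y), (21,Y), (26,X), (28,X), (32,Y), (33,Y), (35,Y), (37,Y)
ranks: 8->1, 9->2, 15->3, 18->4, 20->5.5, 20->5.5, 21->7, 26->8, 28->9, 32->10, 33->11, 35->12, 37->13
Step 2: Rank sum for X: R1 = 1 + 2 + 4 + 5.5 + 8 + 9 = 29.5.
Step 3: U_X = R1 - n1(n1+1)/2 = 29.5 - 6*7/2 = 29.5 - 21 = 8.5.
       U_Y = n1*n2 - U_X = 42 - 8.5 = 33.5.
Step 4: Ties are present, so use the tie-corrected normal approximation (with continuity correction) for the p-value.
Step 5: p-value = 0.086044; compare to alpha = 0.05. fail to reject H0.

U_X = 8.5, p = 0.086044, fail to reject H0 at alpha = 0.05.


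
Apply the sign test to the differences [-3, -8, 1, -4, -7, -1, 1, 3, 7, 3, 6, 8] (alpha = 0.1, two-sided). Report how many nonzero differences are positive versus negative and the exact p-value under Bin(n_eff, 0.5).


Step 1: Discard zero differences. Original n = 12; n_eff = number of nonzero differences = 12.
Nonzero differences (with sign): -3, -8, +1, -4, -7, -1, +1, +3, +7, +3, +6, +8
Step 2: Count signs: positive = 7, negative = 5.
Step 3: Under H0: P(positive) = 0.5, so the number of positives S ~ Bin(12, 0.5).
Step 4: Two-sided exact p-value = sum of Bin(12,0.5) probabilities at or below the observed probability = 0.774414.
Step 5: alpha = 0.1. fail to reject H0.

n_eff = 12, pos = 7, neg = 5, p = 0.774414, fail to reject H0.


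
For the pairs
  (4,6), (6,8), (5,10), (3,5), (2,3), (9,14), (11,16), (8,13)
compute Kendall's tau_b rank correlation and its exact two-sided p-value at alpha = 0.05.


Step 1: Enumerate the 28 unordered pairs (i,j) with i<j and classify each by sign(x_j-x_i) * sign(y_j-y_i).
  (1,2):dx=+2,dy=+2->C; (1,3):dx=+1,dy=+4->C; (1,4):dx=-1,dy=-1->C; (1,5):dx=-2,dy=-3->C
  (1,6):dx=+5,dy=+8->C; (1,7):dx=+7,dy=+10->C; (1,8):dx=+4,dy=+7->C; (2,3):dx=-1,dy=+2->D
  (2,4):dx=-3,dy=-3->C; (2,5):dx=-4,dy=-5->C; (2,6):dx=+3,dy=+6->C; (2,7):dx=+5,dy=+8->C
  (2,8):dx=+2,dy=+5->C; (3,4):dx=-2,dy=-5->C; (3,5):dx=-3,dy=-7->C; (3,6):dx=+4,dy=+4->C
  (3,7):dx=+6,dy=+6->C; (3,8):dx=+3,dy=+3->C; (4,5):dx=-1,dy=-2->C; (4,6):dx=+6,dy=+9->C
  (4,7):dx=+8,dy=+11->C; (4,8):dx=+5,dy=+8->C; (5,6):dx=+7,dy=+11->C; (5,7):dx=+9,dy=+13->C
  (5,8):dx=+6,dy=+10->C; (6,7):dx=+2,dy=+2->C; (6,8):dx=-1,dy=-1->C; (7,8):dx=-3,dy=-3->C
Step 2: C = 27, D = 1, total pairs = 28.
Step 3: tau = (C - D)/(n(n-1)/2) = (27 - 1)/28 = 0.928571.
Step 4: Exact two-sided p-value (enumerate n! = 40320 permutations of y under H0): p = 0.000397.
Step 5: alpha = 0.05. reject H0.

tau_b = 0.9286 (C=27, D=1), p = 0.000397, reject H0.


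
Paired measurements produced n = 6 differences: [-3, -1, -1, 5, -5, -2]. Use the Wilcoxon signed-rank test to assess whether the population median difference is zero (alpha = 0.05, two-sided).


Step 1: Drop any zero differences (none here) and take |d_i|.
|d| = [3, 1, 1, 5, 5, 2]
Step 2: Midrank |d_i| (ties get averaged ranks).
ranks: |3|->4, |1|->1.5, |1|->1.5, |5|->5.5, |5|->5.5, |2|->3
Step 3: Attach original signs; sum ranks with positive sign and with negative sign.
W+ = 5.5 = 5.5
W- = 4 + 1.5 + 1.5 + 5.5 + 3 = 15.5
(Check: W+ + W- = 21 should equal n(n+1)/2 = 21.)
Step 4: Test statistic W = min(W+, W-) = 5.5.
Step 5: Ties in |d|, so use the tie-corrected normal approximation.
        E[W] = n(n+1)/4 = 6*7/4 = 10.5.
        Tie groups: |d|=1 (t=2), |d|=5 (t=2); sum(t^3 - t) = 12.
        Var[W] = n(n+1)(2n+1)/24 - sum(t^3-t)/48 = 546/24 - 12/48 = 22.5.
        z = (W - E[W]) / sqrt(Var[W]) = (5.5 - 10.5) / 4.7434 = -1.0541.
        Two-sided p = 2*Phi(z) = 0.291841.
Step 6: alpha = 0.05. fail to reject H0.

W+ = 5.5, W- = 15.5, W = min = 5.5, p = 0.291841, fail to reject H0.


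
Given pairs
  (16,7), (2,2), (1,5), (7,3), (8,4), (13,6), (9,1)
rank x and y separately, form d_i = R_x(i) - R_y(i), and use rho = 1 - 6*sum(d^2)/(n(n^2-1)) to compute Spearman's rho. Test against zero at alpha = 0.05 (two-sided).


Step 1: Rank x and y separately (midranks; no ties here).
rank(x): 16->7, 2->2, 1->1, 7->3, 8->4, 13->6, 9->5
rank(y): 7->7, 2->2, 5->5, 3->3, 4->4, 6->6, 1->1
Step 2: d_i = R_x(i) - R_y(i); compute d_i^2.
  (7-7)^2=0, (2-2)^2=0, (1-5)^2=16, (3-3)^2=0, (4-4)^2=0, (6-6)^2=0, (5-1)^2=16
sum(d^2) = 32.
Step 3: rho = 1 - 6*32 / (7*(7^2 - 1)) = 1 - 192/336 = 0.428571.
Step 4: Under H0, t = rho * sqrt((n-2)/(1-rho^2)) = 1.0607 ~ t(5).
Step 5: Two-sided p-value from the t-distribution with 5 df = 0.337368.
Step 6: alpha = 0.05. fail to reject H0.

rho = 0.4286, p = 0.337368, fail to reject H0 at alpha = 0.05.


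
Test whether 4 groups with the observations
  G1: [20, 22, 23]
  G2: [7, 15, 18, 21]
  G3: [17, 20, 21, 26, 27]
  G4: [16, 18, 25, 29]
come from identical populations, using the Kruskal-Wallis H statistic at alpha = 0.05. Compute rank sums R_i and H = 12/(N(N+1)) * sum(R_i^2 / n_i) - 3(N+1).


Step 1: Combine all N = 16 observations and assign midranks.
sorted (value, group, rank): (7,G2,1), (15,G2,2), (16,G4,3), (17,G3,4), (18,G2,5.5), (18,G4,5.5), (20,G1,7.5), (20,G3,7.5), (21,G2,9.5), (21,G3,9.5), (22,G1,11), (23,G1,12), (25,G4,13), (26,G3,14), (27,G3,15), (29,G4,16)
Step 2: Sum ranks within each group.
R_1 = 30.5 (n_1 = 3)
R_2 = 18 (n_2 = 4)
R_3 = 50 (n_3 = 5)
R_4 = 37.5 (n_4 = 4)
Step 3: H = 12/(N(N+1)) * sum(R_i^2/n_i) - 3(N+1)
     = 12/(16*17) * (30.5^2/3 + 18^2/4 + 50^2/5 + 37.5^2/4) - 3*17
     = 0.044118 * 1242.65 - 51
     = 3.822610.
Step 4: Ties present; correction factor C = 1 - 18/(16^3 - 16) = 0.995588. Corrected H = 3.822610 / 0.995588 = 3.839549.
Step 5: Under H0, H ~ chi^2(3); p-value = 0.279319.
Step 6: alpha = 0.05. fail to reject H0.

H = 3.8395, df = 3, p = 0.279319, fail to reject H0.


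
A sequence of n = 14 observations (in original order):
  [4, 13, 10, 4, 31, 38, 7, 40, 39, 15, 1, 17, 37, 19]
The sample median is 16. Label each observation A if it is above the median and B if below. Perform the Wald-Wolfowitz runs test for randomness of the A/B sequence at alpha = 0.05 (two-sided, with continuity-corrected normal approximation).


Step 1: Compute median = 16; label A = above, B = below.
Labels in order: BBBBAABAABBAAA  (n_A = 7, n_B = 7)
Step 2: Count runs R = 6.
Step 3: Under H0 (random ordering), E[R] = 2*n_A*n_B/(n_A+n_B) + 1 = 2*7*7/14 + 1 = 8.0000.
        Var[R] = 2*n_A*n_B*(2*n_A*n_B - n_A - n_B) / ((n_A+n_B)^2 * (n_A+n_B-1)) = 8232/2548 = 3.2308.
        SD[R] = 1.7974.
Step 4: Continuity-corrected z = (R + 0.5 - E[R]) / SD[R] = (6 + 0.5 - 8.0000) / 1.7974 = -0.8345.
Step 5: Two-sided p-value via normal approximation = 2*(1 - Phi(|z|)) = 0.403986.
Step 6: alpha = 0.05. fail to reject H0.

R = 6, z = -0.8345, p = 0.403986, fail to reject H0.


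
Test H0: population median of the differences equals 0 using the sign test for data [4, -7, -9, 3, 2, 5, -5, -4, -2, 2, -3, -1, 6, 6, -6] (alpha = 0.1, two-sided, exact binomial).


Step 1: Discard zero differences. Original n = 15; n_eff = number of nonzero differences = 15.
Nonzero differences (with sign): +4, -7, -9, +3, +2, +5, -5, -4, -2, +2, -3, -1, +6, +6, -6
Step 2: Count signs: positive = 7, negative = 8.
Step 3: Under H0: P(positive) = 0.5, so the number of positives S ~ Bin(15, 0.5).
Step 4: Two-sided exact p-value = sum of Bin(15,0.5) probabilities at or below the observed probability = 1.000000.
Step 5: alpha = 0.1. fail to reject H0.

n_eff = 15, pos = 7, neg = 8, p = 1.000000, fail to reject H0.


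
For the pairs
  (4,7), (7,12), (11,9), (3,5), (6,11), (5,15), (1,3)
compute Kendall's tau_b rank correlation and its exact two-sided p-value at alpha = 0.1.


Step 1: Enumerate the 21 unordered pairs (i,j) with i<j and classify each by sign(x_j-x_i) * sign(y_j-y_i).
  (1,2):dx=+3,dy=+5->C; (1,3):dx=+7,dy=+2->C; (1,4):dx=-1,dy=-2->C; (1,5):dx=+2,dy=+4->C
  (1,6):dx=+1,dy=+8->C; (1,7):dx=-3,dy=-4->C; (2,3):dx=+4,dy=-3->D; (2,4):dx=-4,dy=-7->C
  (2,5):dx=-1,dy=-1->C; (2,6):dx=-2,dy=+3->D; (2,7):dx=-6,dy=-9->C; (3,4):dx=-8,dy=-4->C
  (3,5):dx=-5,dy=+2->D; (3,6):dx=-6,dy=+6->D; (3,7):dx=-10,dy=-6->C; (4,5):dx=+3,dy=+6->C
  (4,6):dx=+2,dy=+10->C; (4,7):dx=-2,dy=-2->C; (5,6):dx=-1,dy=+4->D; (5,7):dx=-5,dy=-8->C
  (6,7):dx=-4,dy=-12->C
Step 2: C = 16, D = 5, total pairs = 21.
Step 3: tau = (C - D)/(n(n-1)/2) = (16 - 5)/21 = 0.523810.
Step 4: Exact two-sided p-value (enumerate n! = 5040 permutations of y under H0): p = 0.136111.
Step 5: alpha = 0.1. fail to reject H0.

tau_b = 0.5238 (C=16, D=5), p = 0.136111, fail to reject H0.


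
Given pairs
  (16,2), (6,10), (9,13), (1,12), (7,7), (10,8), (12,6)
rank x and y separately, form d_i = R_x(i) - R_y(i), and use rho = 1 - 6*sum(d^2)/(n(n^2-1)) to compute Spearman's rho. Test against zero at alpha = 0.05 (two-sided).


Step 1: Rank x and y separately (midranks; no ties here).
rank(x): 16->7, 6->2, 9->4, 1->1, 7->3, 10->5, 12->6
rank(y): 2->1, 10->5, 13->7, 12->6, 7->3, 8->4, 6->2
Step 2: d_i = R_x(i) - R_y(i); compute d_i^2.
  (7-1)^2=36, (2-5)^2=9, (4-7)^2=9, (1-6)^2=25, (3-3)^2=0, (5-4)^2=1, (6-2)^2=16
sum(d^2) = 96.
Step 3: rho = 1 - 6*96 / (7*(7^2 - 1)) = 1 - 576/336 = -0.714286.
Step 4: Under H0, t = rho * sqrt((n-2)/(1-rho^2)) = -2.2822 ~ t(5).
Step 5: Two-sided p-value from the t-distribution with 5 df = 0.071344.
Step 6: alpha = 0.05. fail to reject H0.

rho = -0.7143, p = 0.071344, fail to reject H0 at alpha = 0.05.
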